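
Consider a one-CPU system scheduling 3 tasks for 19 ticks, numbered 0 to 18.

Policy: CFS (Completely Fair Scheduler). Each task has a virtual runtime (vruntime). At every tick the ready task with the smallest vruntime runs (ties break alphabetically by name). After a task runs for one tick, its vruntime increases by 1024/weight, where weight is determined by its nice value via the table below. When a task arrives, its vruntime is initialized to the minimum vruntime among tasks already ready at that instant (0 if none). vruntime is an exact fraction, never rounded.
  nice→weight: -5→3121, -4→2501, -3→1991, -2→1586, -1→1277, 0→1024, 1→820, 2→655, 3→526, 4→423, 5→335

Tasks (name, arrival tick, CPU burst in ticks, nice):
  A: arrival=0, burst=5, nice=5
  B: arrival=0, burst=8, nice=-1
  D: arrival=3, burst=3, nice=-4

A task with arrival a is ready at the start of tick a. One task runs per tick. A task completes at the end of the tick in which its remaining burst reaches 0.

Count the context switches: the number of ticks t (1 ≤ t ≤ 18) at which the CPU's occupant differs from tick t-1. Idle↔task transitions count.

context switches = 8

t=0: vr[A=0 B=0] → run A
t=1: vr[A=1024/335 B=0] → run B
t=2: vr[A=1024/335 B=1024/1277] → run B
t=3: vr[A=1024/335 B=2048/1277 D=2048/1277] → run B
t=4: vr[A=1024/335 B=3072/1277 D=2048/1277] → run D
t=5: vr[A=1024/335 B=3072/1277 D=6429696/3193777] → run D
t=6: vr[A=1024/335 B=3072/1277 D=7737344/3193777] → run B
t=7: vr[A=1024/335 B=4096/1277 D=7737344/3193777] → run D
t=8: vr[A=1024/335 B=4096/1277] → run A
t=9: vr[A=2048/335 B=4096/1277] → run B
t=10: vr[A=2048/335 B=5120/1277] → run B
t=11: vr[A=2048/335 B=6144/1277] → run B
t=12: vr[A=2048/335 B=7168/1277] → run B
t=13: vr[A=2048/335] → run A
t=14: vr[A=3072/335] → run A
t=15: vr[A=4096/335] → run A
t=16: (idle)
t=17: (idle)
t=18: (idle)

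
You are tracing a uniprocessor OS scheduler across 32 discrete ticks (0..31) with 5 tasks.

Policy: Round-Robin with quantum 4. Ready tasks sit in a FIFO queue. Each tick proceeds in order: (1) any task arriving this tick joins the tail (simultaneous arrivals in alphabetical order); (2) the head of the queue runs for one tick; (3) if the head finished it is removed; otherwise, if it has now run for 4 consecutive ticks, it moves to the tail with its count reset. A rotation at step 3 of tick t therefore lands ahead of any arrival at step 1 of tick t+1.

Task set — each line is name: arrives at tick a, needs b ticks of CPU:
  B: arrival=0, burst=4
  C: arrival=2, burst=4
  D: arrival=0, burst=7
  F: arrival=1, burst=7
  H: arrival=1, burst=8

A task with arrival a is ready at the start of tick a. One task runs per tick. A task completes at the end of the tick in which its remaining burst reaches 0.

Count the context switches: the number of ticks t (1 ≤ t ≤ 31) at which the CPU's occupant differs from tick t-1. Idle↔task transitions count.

context switches = 8

t=0: queue=[B,D] q_used=0 → run B
t=1: queue=[B,D,F,H] q_used=1 → run B
t=2: queue=[B,D,F,H,C] q_used=2 → run B
t=3: queue=[B,D,F,H,C] q_used=3 → run B
t=4: queue=[D,F,H,C] q_used=0 → run D
t=5: queue=[D,F,H,C] q_used=1 → run D
t=6: queue=[D,F,H,C] q_used=2 → run D
t=7: queue=[D,F,H,C] q_used=3 → run D
t=8: queue=[F,H,C,D] q_used=0 → run F
t=9: queue=[F,H,C,D] q_used=1 → run F
t=10: queue=[F,H,C,D] q_used=2 → run F
t=11: queue=[F,H,C,D] q_used=3 → run F
t=12: queue=[H,C,D,F] q_used=0 → run H
t=13: queue=[H,C,D,F] q_used=1 → run H
t=14: queue=[H,C,D,F] q_used=2 → run H
t=15: queue=[H,C,D,F] q_used=3 → run H
t=16: queue=[C,D,F,H] q_used=0 → run C
t=17: queue=[C,D,F,H] q_used=1 → run C
t=18: queue=[C,D,F,H] q_used=2 → run C
t=19: queue=[C,D,F,H] q_used=3 → run C
t=20: queue=[D,F,H] q_used=0 → run D
t=21: queue=[D,F,H] q_used=1 → run D
t=22: queue=[D,F,H] q_used=2 → run D
t=23: queue=[F,H] q_used=0 → run F
t=24: queue=[F,H] q_used=1 → run F
t=25: queue=[F,H] q_used=2 → run F
t=26: queue=[H] q_used=0 → run H
t=27: queue=[H] q_used=1 → run H
t=28: queue=[H] q_used=2 → run H
t=29: queue=[H] q_used=3 → run H
t=30: (idle)
t=31: (idle)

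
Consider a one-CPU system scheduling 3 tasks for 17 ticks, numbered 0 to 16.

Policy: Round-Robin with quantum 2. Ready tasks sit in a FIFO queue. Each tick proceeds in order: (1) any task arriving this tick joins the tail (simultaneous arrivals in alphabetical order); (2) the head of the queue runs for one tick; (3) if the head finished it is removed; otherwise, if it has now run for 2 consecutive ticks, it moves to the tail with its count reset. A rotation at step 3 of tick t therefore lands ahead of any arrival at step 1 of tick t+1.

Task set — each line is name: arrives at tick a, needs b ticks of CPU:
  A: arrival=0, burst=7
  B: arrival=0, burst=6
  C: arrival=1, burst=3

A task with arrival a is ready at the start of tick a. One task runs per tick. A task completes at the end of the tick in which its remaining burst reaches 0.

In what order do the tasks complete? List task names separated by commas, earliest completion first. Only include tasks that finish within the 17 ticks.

t=0: queue=[A,B] q_used=0 → run A
t=1: queue=[A,B,C] q_used=1 → run A
t=2: queue=[B,C,A] q_used=0 → run B
t=3: queue=[B,C,A] q_used=1 → run B
t=4: queue=[C,A,B] q_used=0 → run C
t=5: queue=[C,A,B] q_used=1 → run C
t=6: queue=[A,B,C] q_used=0 → run A
t=7: queue=[A,B,C] q_used=1 → run A
t=8: queue=[B,C,A] q_used=0 → run B
t=9: queue=[B,C,A] q_used=1 → run B
t=10: queue=[C,A,B] q_used=0 → run C
t=11: queue=[A,B] q_used=0 → run A
t=12: queue=[A,B] q_used=1 → run A
t=13: queue=[B,A] q_used=0 → run B
t=14: queue=[B,A] q_used=1 → run B
t=15: queue=[A] q_used=0 → run A
t=16: (idle)

completion order = C, B, A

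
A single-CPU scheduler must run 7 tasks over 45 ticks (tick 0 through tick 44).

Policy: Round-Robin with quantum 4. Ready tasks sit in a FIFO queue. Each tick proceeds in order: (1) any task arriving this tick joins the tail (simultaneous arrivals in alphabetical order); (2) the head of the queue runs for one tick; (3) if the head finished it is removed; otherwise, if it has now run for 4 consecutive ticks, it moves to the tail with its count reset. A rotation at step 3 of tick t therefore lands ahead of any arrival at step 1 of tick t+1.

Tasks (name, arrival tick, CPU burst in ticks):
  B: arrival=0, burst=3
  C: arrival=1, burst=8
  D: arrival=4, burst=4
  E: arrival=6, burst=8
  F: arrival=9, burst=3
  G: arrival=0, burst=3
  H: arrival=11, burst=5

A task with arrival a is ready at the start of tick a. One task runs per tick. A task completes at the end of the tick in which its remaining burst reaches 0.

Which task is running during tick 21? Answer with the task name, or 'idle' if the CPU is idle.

running at tick 21 = C

t=0: queue=[B,G] q_used=0 → run B
t=1: queue=[B,G,C] q_used=1 → run B
t=2: queue=[B,G,C] q_used=2 → run B
t=3: queue=[G,C] q_used=0 → run G
t=4: queue=[G,C,D] q_used=1 → run G
t=5: queue=[G,C,D] q_used=2 → run G
t=6: queue=[C,D,E] q_used=0 → run C
t=7: queue=[C,D,E] q_used=1 → run C
t=8: queue=[C,D,E] q_used=2 → run C
t=9: queue=[C,D,E,F] q_used=3 → run C
t=10: queue=[D,E,F,C] q_used=0 → run D
t=11: queue=[D,E,F,C,H] q_used=1 → run D
t=12: queue=[D,E,F,C,H] q_used=2 → run D
t=13: queue=[D,E,F,C,H] q_used=3 → run D
t=14: queue=[E,F,C,H] q_used=0 → run E
t=15: queue=[E,F,C,H] q_used=1 → run E
t=16: queue=[E,F,C,H] q_used=2 → run E
t=17: queue=[E,F,C,H] q_used=3 → run E
t=18: queue=[F,C,H,E] q_used=0 → run F
t=19: queue=[F,C,H,E] q_used=1 → run F
t=20: queue=[F,C,H,E] q_used=2 → run F
t=21: queue=[C,H,E] q_used=0 → run C
t=22: queue=[C,H,E] q_used=1 → run C
t=23: queue=[C,H,E] q_used=2 → run C
t=24: queue=[C,H,E] q_used=3 → run C
t=25: queue=[H,E] q_used=0 → run H
t=26: queue=[H,E] q_used=1 → run H
t=27: queue=[H,E] q_used=2 → run H
t=28: queue=[H,E] q_used=3 → run H
t=29: queue=[E,H] q_used=0 → run E
t=30: queue=[E,H] q_used=1 → run E
t=31: queue=[E,H] q_used=2 → run E
t=32: queue=[E,H] q_used=3 → run E
t=33: queue=[H] q_used=0 → run H
t=34: (idle)
t=35: (idle)
t=36: (idle)
t=37: (idle)
t=38: (idle)
t=39: (idle)
t=40: (idle)
t=41: (idle)
t=42: (idle)
t=43: (idle)
t=44: (idle)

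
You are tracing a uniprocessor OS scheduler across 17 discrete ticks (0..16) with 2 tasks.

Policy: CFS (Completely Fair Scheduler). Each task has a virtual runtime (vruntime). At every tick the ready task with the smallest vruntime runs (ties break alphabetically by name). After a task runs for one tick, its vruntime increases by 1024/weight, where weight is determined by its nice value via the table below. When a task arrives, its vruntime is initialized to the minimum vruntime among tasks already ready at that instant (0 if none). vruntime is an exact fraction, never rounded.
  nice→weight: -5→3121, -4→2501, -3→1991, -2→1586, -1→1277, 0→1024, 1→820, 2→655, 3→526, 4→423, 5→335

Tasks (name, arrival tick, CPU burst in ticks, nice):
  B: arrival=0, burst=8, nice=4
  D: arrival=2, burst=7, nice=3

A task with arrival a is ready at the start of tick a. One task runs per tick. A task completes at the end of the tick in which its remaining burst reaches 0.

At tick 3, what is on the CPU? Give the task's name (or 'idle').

running at tick 3 = D

t=0: vr[B=0] → run B
t=1: vr[B=1024/423] → run B
t=2: vr[B=2048/423 D=2048/423] → run B
t=3: vr[B=1024/141 D=2048/423] → run D
t=4: vr[B=1024/141 D=755200/111249] → run D
t=5: vr[B=1024/141 D=971776/111249] → run B
t=6: vr[B=4096/423 D=971776/111249] → run D
t=7: vr[B=4096/423 D=1188352/111249] → run B
t=8: vr[B=5120/423 D=1188352/111249] → run D
t=9: vr[B=5120/423 D=1404928/111249] → run B
t=10: vr[B=2048/141 D=1404928/111249] → run D
t=11: vr[B=2048/141 D=1621504/111249] → run B
t=12: vr[B=7168/423 D=1621504/111249] → run D
t=13: vr[B=7168/423 D=1838080/111249] → run D
t=14: vr[B=7168/423] → run B
t=15: (idle)
t=16: (idle)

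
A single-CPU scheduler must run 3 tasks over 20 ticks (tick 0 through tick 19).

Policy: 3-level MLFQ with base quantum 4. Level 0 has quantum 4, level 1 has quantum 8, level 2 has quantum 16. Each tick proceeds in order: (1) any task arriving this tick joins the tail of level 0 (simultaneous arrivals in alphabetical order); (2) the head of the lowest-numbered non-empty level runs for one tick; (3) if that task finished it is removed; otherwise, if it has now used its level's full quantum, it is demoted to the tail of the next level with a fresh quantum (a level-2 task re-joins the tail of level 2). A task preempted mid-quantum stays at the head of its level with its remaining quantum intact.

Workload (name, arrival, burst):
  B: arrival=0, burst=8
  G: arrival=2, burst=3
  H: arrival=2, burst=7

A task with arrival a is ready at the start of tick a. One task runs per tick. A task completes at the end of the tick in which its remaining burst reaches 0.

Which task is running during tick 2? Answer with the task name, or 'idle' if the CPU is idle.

running at tick 2 = B

t=0: L0/L1/L2 = B/-/- → run B
t=1: L0/L1/L2 = B/-/- → run B
t=2: L0/L1/L2 = BGH/-/- → run B
t=3: L0/L1/L2 = BGH/-/- → run B
t=4: L0/L1/L2 = GH/B/- → run G
t=5: L0/L1/L2 = GH/B/- → run G
t=6: L0/L1/L2 = GH/B/- → run G
t=7: L0/L1/L2 = H/B/- → run H
t=8: L0/L1/L2 = H/B/- → run H
t=9: L0/L1/L2 = H/B/- → run H
t=10: L0/L1/L2 = H/B/- → run H
t=11: L0/L1/L2 = -/BH/- → run B
t=12: L0/L1/L2 = -/BH/- → run B
t=13: L0/L1/L2 = -/BH/- → run B
t=14: L0/L1/L2 = -/BH/- → run B
t=15: L0/L1/L2 = -/H/- → run H
t=16: L0/L1/L2 = -/H/- → run H
t=17: L0/L1/L2 = -/H/- → run H
t=18: (idle)
t=19: (idle)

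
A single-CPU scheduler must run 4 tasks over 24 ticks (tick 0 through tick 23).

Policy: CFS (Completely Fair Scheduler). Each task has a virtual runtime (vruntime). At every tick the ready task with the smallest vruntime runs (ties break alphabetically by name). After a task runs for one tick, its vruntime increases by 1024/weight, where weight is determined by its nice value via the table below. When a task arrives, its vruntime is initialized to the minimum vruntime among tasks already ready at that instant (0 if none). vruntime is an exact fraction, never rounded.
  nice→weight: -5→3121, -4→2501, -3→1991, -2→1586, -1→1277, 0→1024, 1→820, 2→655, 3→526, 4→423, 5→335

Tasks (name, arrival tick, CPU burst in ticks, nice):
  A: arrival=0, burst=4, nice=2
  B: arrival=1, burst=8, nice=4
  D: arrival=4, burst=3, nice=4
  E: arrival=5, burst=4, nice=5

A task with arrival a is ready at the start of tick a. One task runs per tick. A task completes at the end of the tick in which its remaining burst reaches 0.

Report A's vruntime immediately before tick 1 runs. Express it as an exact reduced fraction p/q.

t=0: vr[A=0] → run A
t=1: vr[A=1024/655 B=1024/655] → run A
t=2: vr[A=2048/655 B=1024/655] → run B
t=3: vr[A=2048/655 B=1103872/277065] → run A
t=4: vr[A=3072/655 B=1103872/277065 D=1103872/277065] → run B
t=5: vr[A=3072/655 B=1774592/277065 D=1103872/277065 E=1103872/277065] → run D
t=6: vr[A=3072/655 B=1774592/277065 D=1774592/277065 E=1103872/277065] → run E
t=7: vr[A=3072/655 B=1774592/277065 D=1774592/277065 E=130702336/18563355] → run A
t=8: vr[B=1774592/277065 D=1774592/277065 E=130702336/18563355] → run B
t=9: vr[B=815104/92355 D=1774592/277065 E=130702336/18563355] → run D
t=10: vr[B=815104/92355 D=815104/92355 E=130702336/18563355] → run E
t=11: vr[B=815104/92355 D=815104/92355 E=187445248/18563355] → run B
t=12: vr[B=3116032/277065 D=815104/92355 E=187445248/18563355] → run D
t=13: vr[B=3116032/277065 E=187445248/18563355] → run E
t=14: vr[B=3116032/277065 E=48837632/3712671] → run B
t=15: vr[B=3786752/277065 E=48837632/3712671] → run E
t=16: vr[B=3786752/277065] → run B
t=17: vr[B=1485824/92355] → run B
t=18: vr[B=5128192/277065] → run B
t=19: (idle)
t=20: (idle)
t=21: (idle)
t=22: (idle)
t=23: (idle)

vruntime(A, start of tick 1) = 1024/655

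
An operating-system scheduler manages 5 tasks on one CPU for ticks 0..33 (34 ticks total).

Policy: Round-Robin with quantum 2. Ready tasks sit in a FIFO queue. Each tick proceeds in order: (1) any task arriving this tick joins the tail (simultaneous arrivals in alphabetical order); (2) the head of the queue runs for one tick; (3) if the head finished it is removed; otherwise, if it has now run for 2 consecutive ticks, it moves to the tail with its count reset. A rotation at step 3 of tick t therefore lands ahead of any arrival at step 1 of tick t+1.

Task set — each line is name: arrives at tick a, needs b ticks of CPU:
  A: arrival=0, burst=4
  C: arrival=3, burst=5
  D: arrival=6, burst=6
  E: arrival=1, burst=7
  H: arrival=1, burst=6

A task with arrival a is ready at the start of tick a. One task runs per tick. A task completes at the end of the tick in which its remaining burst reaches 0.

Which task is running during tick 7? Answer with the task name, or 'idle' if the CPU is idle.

t=0: queue=[A] q_used=0 → run A
t=1: queue=[A,E,H] q_used=1 → run A
t=2: queue=[E,H,A] q_used=0 → run E
t=3: queue=[E,H,A,C] q_used=1 → run E
t=4: queue=[H,A,C,E] q_used=0 → run H
t=5: queue=[H,A,C,E] q_used=1 → run H
t=6: queue=[A,C,E,H,D] q_used=0 → run A
t=7: queue=[A,C,E,H,D] q_used=1 → run A
t=8: queue=[C,E,H,D] q_used=0 → run C
t=9: queue=[C,E,H,D] q_used=1 → run C
t=10: queue=[E,H,D,C] q_used=0 → run E
t=11: queue=[E,H,D,C] q_used=1 → run E
t=12: queue=[H,D,C,E] q_used=0 → run H
t=13: queue=[H,D,C,E] q_used=1 → run H
t=14: queue=[D,C,E,H] q_used=0 → run D
t=15: queue=[D,C,E,H] q_used=1 → run D
t=16: queue=[C,E,H,D] q_used=0 → run C
t=17: queue=[C,E,H,D] q_used=1 → run C
t=18: queue=[E,H,D,C] q_used=0 → run E
t=19: queue=[E,H,D,C] q_used=1 → run E
t=20: queue=[H,D,C,E] q_used=0 → run H
t=21: queue=[H,D,C,E] q_used=1 → run H
t=22: queue=[D,C,E] q_used=0 → run D
t=23: queue=[D,C,E] q_used=1 → run D
t=24: queue=[C,E,D] q_used=0 → run C
t=25: queue=[E,D] q_used=0 → run E
t=26: queue=[D] q_used=0 → run D
t=27: queue=[D] q_used=1 → run D
t=28: (idle)
t=29: (idle)
t=30: (idle)
t=31: (idle)
t=32: (idle)
t=33: (idle)

running at tick 7 = A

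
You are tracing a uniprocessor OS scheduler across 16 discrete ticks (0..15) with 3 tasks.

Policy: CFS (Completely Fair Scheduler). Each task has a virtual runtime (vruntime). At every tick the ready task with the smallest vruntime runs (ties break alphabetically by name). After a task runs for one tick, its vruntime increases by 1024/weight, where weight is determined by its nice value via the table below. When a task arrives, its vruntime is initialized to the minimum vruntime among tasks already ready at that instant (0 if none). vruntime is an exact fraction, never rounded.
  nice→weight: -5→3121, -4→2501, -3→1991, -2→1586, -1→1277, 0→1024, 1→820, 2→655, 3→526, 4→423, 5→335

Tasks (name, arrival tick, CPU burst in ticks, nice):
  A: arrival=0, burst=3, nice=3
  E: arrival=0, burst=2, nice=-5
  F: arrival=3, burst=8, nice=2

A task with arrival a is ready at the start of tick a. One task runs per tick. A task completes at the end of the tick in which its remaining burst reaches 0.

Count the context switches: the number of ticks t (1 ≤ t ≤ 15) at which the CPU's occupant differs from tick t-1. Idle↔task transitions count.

t=0: vr[A=0 E=0] → run A
t=1: vr[A=512/263 E=0] → run E
t=2: vr[A=512/263 E=1024/3121] → run E
t=3: vr[A=512/263 F=512/263] → run A
t=4: vr[A=1024/263 F=512/263] → run F
t=5: vr[A=1024/263 F=604672/172265] → run F
t=6: vr[A=1024/263 F=873984/172265] → run A
t=7: vr[F=873984/172265] → run F
t=8: vr[F=1143296/172265] → run F
t=9: vr[F=1412608/172265] → run F
t=10: vr[F=336384/34453] → run F
t=11: vr[F=1951232/172265] → run F
t=12: vr[F=2220544/172265] → run F
t=13: (idle)
t=14: (idle)
t=15: (idle)

context switches = 6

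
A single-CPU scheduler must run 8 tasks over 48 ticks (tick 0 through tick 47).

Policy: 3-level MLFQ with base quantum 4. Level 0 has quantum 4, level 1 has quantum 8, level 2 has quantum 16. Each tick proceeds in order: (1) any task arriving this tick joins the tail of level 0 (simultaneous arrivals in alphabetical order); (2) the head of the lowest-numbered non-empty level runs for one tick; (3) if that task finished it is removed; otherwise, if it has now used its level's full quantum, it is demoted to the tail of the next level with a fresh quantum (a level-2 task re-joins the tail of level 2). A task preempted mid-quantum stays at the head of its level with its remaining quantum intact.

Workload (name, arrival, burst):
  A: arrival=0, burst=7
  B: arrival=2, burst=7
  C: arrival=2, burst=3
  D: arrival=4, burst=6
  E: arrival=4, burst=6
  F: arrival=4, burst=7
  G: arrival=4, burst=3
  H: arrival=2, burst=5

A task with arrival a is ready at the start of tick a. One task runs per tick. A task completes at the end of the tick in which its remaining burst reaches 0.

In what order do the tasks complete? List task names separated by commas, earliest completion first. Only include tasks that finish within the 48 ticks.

completion order = C, G, A, B, H, D, E, F

t=0: L0/L1/L2 = A/-/- → run A
t=1: L0/L1/L2 = A/-/- → run A
t=2: L0/L1/L2 = ABCH/-/- → run A
t=3: L0/L1/L2 = ABCH/-/- → run A
t=4: L0/L1/L2 = BCHDEFG/A/- → run B
t=5: L0/L1/L2 = BCHDEFG/A/- → run B
t=6: L0/L1/L2 = BCHDEFG/A/- → run B
t=7: L0/L1/L2 = BCHDEFG/A/- → run B
t=8: L0/L1/L2 = CHDEFG/AB/- → run C
t=9: L0/L1/L2 = CHDEFG/AB/- → run C
t=10: L0/L1/L2 = CHDEFG/AB/- → run C
t=11: L0/L1/L2 = HDEFG/AB/- → run H
t=12: L0/L1/L2 = HDEFG/AB/- → run H
t=13: L0/L1/L2 = HDEFG/AB/- → run H
t=14: L0/L1/L2 = HDEFG/AB/- → run H
t=15: L0/L1/L2 = DEFG/ABH/- → run D
t=16: L0/L1/L2 = DEFG/ABH/- → run D
t=17: L0/L1/L2 = DEFG/ABH/- → run D
t=18: L0/L1/L2 = DEFG/ABH/- → run D
t=19: L0/L1/L2 = EFG/ABHD/- → run E
t=20: L0/L1/L2 = EFG/ABHD/- → run E
t=21: L0/L1/L2 = EFG/ABHD/- → run E
t=22: L0/L1/L2 = EFG/ABHD/- → run E
t=23: L0/L1/L2 = FG/ABHDE/- → run F
t=24: L0/L1/L2 = FG/ABHDE/- → run F
t=25: L0/L1/L2 = FG/ABHDE/- → run F
t=26: L0/L1/L2 = FG/ABHDE/- → run F
t=27: L0/L1/L2 = G/ABHDEF/- → run G
t=28: L0/L1/L2 = G/ABHDEF/- → run G
t=29: L0/L1/L2 = G/ABHDEF/- → run G
t=30: L0/L1/L2 = -/ABHDEF/- → run A
t=31: L0/L1/L2 = -/ABHDEF/- → run A
t=32: L0/L1/L2 = -/ABHDEF/- → run A
t=33: L0/L1/L2 = -/BHDEF/- → run B
t=34: L0/L1/L2 = -/BHDEF/- → run B
t=35: L0/L1/L2 = -/BHDEF/- → run B
t=36: L0/L1/L2 = -/HDEF/- → run H
t=37: L0/L1/L2 = -/DEF/- → run D
t=38: L0/L1/L2 = -/DEF/- → run D
t=39: L0/L1/L2 = -/EF/- → run E
t=40: L0/L1/L2 = -/EF/- → run E
t=41: L0/L1/L2 = -/F/- → run F
t=42: L0/L1/L2 = -/F/- → run F
t=43: L0/L1/L2 = -/F/- → run F
t=44: (idle)
t=45: (idle)
t=46: (idle)
t=47: (idle)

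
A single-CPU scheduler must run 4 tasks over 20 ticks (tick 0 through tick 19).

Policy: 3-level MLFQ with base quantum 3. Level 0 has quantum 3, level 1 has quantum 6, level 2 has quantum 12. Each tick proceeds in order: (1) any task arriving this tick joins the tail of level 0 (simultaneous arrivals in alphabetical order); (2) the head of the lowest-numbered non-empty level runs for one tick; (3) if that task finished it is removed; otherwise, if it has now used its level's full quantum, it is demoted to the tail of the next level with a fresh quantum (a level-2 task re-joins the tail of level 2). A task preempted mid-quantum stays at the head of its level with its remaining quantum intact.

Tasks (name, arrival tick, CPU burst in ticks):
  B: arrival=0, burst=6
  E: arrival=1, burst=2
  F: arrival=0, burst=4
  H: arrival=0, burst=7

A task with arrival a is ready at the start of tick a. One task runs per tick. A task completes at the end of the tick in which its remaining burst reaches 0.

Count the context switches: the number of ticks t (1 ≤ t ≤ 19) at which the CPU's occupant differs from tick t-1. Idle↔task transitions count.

context switches = 7

t=0: L0/L1/L2 = BFH/-/- → run B
t=1: L0/L1/L2 = BFHE/-/- → run B
t=2: L0/L1/L2 = BFHE/-/- → run B
t=3: L0/L1/L2 = FHE/B/- → run F
t=4: L0/L1/L2 = FHE/B/- → run F
t=5: L0/L1/L2 = FHE/B/- → run F
t=6: L0/L1/L2 = HE/BF/- → run H
t=7: L0/L1/L2 = HE/BF/- → run H
t=8: L0/L1/L2 = HE/BF/- → run H
t=9: L0/L1/L2 = E/BFH/- → run E
t=10: L0/L1/L2 = E/BFH/- → run E
t=11: L0/L1/L2 = -/BFH/- → run B
t=12: L0/L1/L2 = -/BFH/- → run B
t=13: L0/L1/L2 = -/BFH/- → run B
t=14: L0/L1/L2 = -/FH/- → run F
t=15: L0/L1/L2 = -/H/- → run H
t=16: L0/L1/L2 = -/H/- → run H
t=17: L0/L1/L2 = -/H/- → run H
t=18: L0/L1/L2 = -/H/- → run H
t=19: (idle)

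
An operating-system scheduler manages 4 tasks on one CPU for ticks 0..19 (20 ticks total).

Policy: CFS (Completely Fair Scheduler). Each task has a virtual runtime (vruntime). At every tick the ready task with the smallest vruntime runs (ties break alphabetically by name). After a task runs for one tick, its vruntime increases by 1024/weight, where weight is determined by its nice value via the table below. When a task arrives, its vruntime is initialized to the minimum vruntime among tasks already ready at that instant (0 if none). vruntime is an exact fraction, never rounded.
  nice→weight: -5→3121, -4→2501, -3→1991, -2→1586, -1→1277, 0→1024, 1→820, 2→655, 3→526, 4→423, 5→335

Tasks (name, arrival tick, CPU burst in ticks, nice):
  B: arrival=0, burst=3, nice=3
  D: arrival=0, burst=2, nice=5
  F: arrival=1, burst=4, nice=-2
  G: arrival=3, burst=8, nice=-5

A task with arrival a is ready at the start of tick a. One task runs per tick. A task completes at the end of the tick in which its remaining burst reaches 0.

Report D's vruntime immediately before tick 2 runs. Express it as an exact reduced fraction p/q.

t=0: vr[B=0 D=0] → run B
t=1: vr[B=512/263 D=0 F=0] → run D
t=2: vr[B=512/263 D=1024/335 F=0] → run F
t=3: vr[B=512/263 D=1024/335 F=512/793 G=512/793] → run F
t=4: vr[B=512/263 D=1024/335 F=1024/793 G=512/793] → run G
t=5: vr[B=512/263 D=1024/335 F=1024/793 G=2409984/2474953] → run G
t=6: vr[B=512/263 D=1024/335 F=1024/793 G=3222016/2474953] → run F
t=7: vr[B=512/263 D=1024/335 F=1536/793 G=3222016/2474953] → run G
t=8: vr[B=512/263 D=1024/335 F=1536/793 G=4034048/2474953] → run G
t=9: vr[B=512/263 D=1024/335 F=1536/793 G=4846080/2474953] → run F
t=10: vr[B=512/263 D=1024/335 G=4846080/2474953] → run B
t=11: vr[B=1024/263 D=1024/335 G=4846080/2474953] → run G
t=12: vr[B=1024/263 D=1024/335 G=5658112/2474953] → run G
t=13: vr[B=1024/263 D=1024/335 G=6470144/2474953] → run G
t=14: vr[B=1024/263 D=1024/335 G=7282176/2474953] → run G
t=15: vr[B=1024/263 D=1024/335] → run D
t=16: vr[B=1024/263] → run B
t=17: (idle)
t=18: (idle)
t=19: (idle)

vruntime(D, start of tick 2) = 1024/335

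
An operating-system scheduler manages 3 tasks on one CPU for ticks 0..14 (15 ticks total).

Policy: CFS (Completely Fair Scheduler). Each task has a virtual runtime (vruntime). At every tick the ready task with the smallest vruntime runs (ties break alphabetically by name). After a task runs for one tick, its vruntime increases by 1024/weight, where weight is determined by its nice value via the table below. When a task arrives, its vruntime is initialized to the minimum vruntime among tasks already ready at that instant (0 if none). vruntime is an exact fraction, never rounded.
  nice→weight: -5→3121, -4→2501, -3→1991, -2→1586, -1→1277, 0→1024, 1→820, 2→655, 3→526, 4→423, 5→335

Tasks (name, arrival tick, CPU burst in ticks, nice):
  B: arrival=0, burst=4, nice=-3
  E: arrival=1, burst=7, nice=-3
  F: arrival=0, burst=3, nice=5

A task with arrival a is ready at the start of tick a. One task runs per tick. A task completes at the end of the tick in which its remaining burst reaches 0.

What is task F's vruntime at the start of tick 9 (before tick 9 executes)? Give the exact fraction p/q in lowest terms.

t=0: vr[B=0 F=0] → run B
t=1: vr[B=1024/1991 E=0 F=0] → run E
t=2: vr[B=1024/1991 E=1024/1991 F=0] → run F
t=3: vr[B=1024/1991 E=1024/1991 F=1024/335] → run B
t=4: vr[B=2048/1991 E=1024/1991 F=1024/335] → run E
t=5: vr[B=2048/1991 E=2048/1991 F=1024/335] → run B
t=6: vr[B=3072/1991 E=2048/1991 F=1024/335] → run E
t=7: vr[B=3072/1991 E=3072/1991 F=1024/335] → run B
t=8: vr[E=3072/1991 F=1024/335] → run E
t=9: vr[E=4096/1991 F=1024/335] → run E
t=10: vr[E=5120/1991 F=1024/335] → run E
t=11: vr[E=6144/1991 F=1024/335] → run F
t=12: vr[E=6144/1991 F=2048/335] → run E
t=13: vr[F=2048/335] → run F
t=14: (idle)

vruntime(F, start of tick 9) = 1024/335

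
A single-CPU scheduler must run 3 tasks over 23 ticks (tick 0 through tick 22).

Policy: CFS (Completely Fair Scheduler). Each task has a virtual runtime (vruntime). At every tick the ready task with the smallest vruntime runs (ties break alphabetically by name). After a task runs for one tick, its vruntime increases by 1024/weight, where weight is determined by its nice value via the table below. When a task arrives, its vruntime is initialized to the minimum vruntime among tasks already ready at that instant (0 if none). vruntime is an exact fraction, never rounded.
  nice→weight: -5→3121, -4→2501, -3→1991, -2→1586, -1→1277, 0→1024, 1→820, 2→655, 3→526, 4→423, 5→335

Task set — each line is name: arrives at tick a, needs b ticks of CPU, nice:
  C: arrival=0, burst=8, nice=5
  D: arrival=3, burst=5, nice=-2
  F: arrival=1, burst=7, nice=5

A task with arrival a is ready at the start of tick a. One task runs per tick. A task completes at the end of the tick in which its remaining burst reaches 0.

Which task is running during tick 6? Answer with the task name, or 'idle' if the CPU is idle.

t=0: vr[C=0] → run C
t=1: vr[C=1024/335 F=1024/335] → run C
t=2: vr[C=2048/335 F=1024/335] → run F
t=3: vr[C=2048/335 D=2048/335 F=2048/335] → run C
t=4: vr[C=3072/335 D=2048/335 F=2048/335] → run D
t=5: vr[C=3072/335 D=1795584/265655 F=2048/335] → run F
t=6: vr[C=3072/335 D=1795584/265655 F=3072/335] → run D
t=7: vr[C=3072/335 D=1967104/265655 F=3072/335] → run D
t=8: vr[C=3072/335 D=2138624/265655 F=3072/335] → run D
t=9: vr[C=3072/335 D=2310144/265655 F=3072/335] → run D
t=10: vr[C=3072/335 F=3072/335] → run C
t=11: vr[C=4096/335 F=3072/335] → run F
t=12: vr[C=4096/335 F=4096/335] → run C
t=13: vr[C=1024/67 F=4096/335] → run F
t=14: vr[C=1024/67 F=1024/67] → run C
t=15: vr[C=6144/335 F=1024/67] → run F
t=16: vr[C=6144/335 F=6144/335] → run C
t=17: vr[C=7168/335 F=6144/335] → run F
t=18: vr[C=7168/335 F=7168/335] → run C
t=19: vr[F=7168/335] → run F
t=20: (idle)
t=21: (idle)
t=22: (idle)

running at tick 6 = D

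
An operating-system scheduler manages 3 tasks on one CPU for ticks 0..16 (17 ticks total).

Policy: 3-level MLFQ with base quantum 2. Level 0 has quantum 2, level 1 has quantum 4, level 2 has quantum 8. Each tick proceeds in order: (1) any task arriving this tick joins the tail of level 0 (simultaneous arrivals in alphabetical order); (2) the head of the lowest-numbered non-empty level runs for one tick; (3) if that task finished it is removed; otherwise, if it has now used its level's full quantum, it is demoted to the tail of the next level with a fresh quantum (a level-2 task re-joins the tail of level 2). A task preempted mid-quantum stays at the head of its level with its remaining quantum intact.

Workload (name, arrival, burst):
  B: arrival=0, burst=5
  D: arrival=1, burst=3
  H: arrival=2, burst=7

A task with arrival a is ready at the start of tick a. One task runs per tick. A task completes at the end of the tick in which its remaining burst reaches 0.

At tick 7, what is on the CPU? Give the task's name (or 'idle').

t=0: L0/L1/L2 = B/-/- → run B
t=1: L0/L1/L2 = BD/-/- → run B
t=2: L0/L1/L2 = DH/B/- → run D
t=3: L0/L1/L2 = DH/B/- → run D
t=4: L0/L1/L2 = H/BD/- → run H
t=5: L0/L1/L2 = H/BD/- → run H
t=6: L0/L1/L2 = -/BDH/- → run B
t=7: L0/L1/L2 = -/BDH/- → run B
t=8: L0/L1/L2 = -/BDH/- → run B
t=9: L0/L1/L2 = -/DH/- → run D
t=10: L0/L1/L2 = -/H/- → run H
t=11: L0/L1/L2 = -/H/- → run H
t=12: L0/L1/L2 = -/H/- → run H
t=13: L0/L1/L2 = -/H/- → run H
t=14: L0/L1/L2 = -/-/H → run H
t=15: (idle)
t=16: (idle)

running at tick 7 = B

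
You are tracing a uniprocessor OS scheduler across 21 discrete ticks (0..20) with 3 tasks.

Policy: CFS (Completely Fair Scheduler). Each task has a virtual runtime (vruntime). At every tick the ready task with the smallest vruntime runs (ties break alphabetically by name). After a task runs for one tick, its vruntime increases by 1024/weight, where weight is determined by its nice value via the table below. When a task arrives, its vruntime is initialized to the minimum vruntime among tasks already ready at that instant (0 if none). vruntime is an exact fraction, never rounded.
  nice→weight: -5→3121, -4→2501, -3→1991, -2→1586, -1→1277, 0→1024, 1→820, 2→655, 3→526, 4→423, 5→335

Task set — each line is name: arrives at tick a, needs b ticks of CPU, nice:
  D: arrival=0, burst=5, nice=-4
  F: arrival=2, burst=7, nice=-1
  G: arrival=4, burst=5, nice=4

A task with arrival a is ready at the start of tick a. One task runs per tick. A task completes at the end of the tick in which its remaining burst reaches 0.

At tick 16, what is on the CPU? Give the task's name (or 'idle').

t=0: vr[D=0] → run D
t=1: vr[D=1024/2501] → run D
t=2: vr[D=2048/2501 F=2048/2501] → run D
t=3: vr[D=3072/2501 F=2048/2501] → run F
t=4: vr[D=3072/2501 F=5176320/3193777 G=3072/2501] → run D
t=5: vr[D=4096/2501 F=5176320/3193777 G=3072/2501] → run G
t=6: vr[D=4096/2501 F=5176320/3193777 G=3860480/1057923] → run F
t=7: vr[D=4096/2501 F=7737344/3193777 G=3860480/1057923] → run D
t=8: vr[F=7737344/3193777 G=3860480/1057923] → run F
t=9: vr[F=10298368/3193777 G=3860480/1057923] → run F
t=10: vr[F=12859392/3193777 G=3860480/1057923] → run G
t=11: vr[F=12859392/3193777 G=6421504/1057923] → run F
t=12: vr[F=15420416/3193777 G=6421504/1057923] → run F
t=13: vr[F=17981440/3193777 G=6421504/1057923] → run F
t=14: vr[G=6421504/1057923] → run G
t=15: vr[G=2994176/352641] → run G
t=16: vr[G=11543552/1057923] → run G
t=17: (idle)
t=18: (idle)
t=19: (idle)
t=20: (idle)

running at tick 16 = G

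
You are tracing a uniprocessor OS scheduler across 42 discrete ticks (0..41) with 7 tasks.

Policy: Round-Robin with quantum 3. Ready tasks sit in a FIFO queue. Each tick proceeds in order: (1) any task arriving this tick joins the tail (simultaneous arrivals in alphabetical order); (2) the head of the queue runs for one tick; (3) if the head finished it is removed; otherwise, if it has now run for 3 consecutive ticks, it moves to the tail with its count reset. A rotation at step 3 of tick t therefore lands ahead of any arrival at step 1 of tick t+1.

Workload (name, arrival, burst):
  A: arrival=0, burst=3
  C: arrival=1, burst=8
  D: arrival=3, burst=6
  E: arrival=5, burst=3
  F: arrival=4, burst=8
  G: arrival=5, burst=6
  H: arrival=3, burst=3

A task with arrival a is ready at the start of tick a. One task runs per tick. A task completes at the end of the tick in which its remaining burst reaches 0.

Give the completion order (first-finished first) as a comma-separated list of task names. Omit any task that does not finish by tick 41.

t=0: queue=[A] q_used=0 → run A
t=1: queue=[A,C] q_used=1 → run A
t=2: queue=[A,C] q_used=2 → run A
t=3: queue=[C,D,H] q_used=0 → run C
t=4: queue=[C,D,H,F] q_used=1 → run C
t=5: queue=[C,D,H,F,E,G] q_used=2 → run C
t=6: queue=[D,H,F,E,G,C] q_used=0 → run D
t=7: queue=[D,H,F,E,G,C] q_used=1 → run D
t=8: queue=[D,H,F,E,G,C] q_used=2 → run D
t=9: queue=[H,F,E,G,C,D] q_used=0 → run H
t=10: queue=[H,F,E,G,C,D] q_used=1 → run H
t=11: queue=[H,F,E,G,C,D] q_used=2 → run H
t=12: queue=[F,E,G,C,D] q_used=0 → run F
t=13: queue=[F,E,G,C,D] q_used=1 → run F
t=14: queue=[F,E,G,C,D] q_used=2 → run F
t=15: queue=[E,G,C,D,F] q_used=0 → run E
t=16: queue=[E,G,C,D,F] q_used=1 → run E
t=17: queue=[E,G,C,D,F] q_used=2 → run E
t=18: queue=[G,C,D,F] q_used=0 → run G
t=19: queue=[G,C,D,F] q_used=1 → run G
t=20: queue=[G,C,D,F] q_used=2 → run G
t=21: queue=[C,D,F,G] q_used=0 → run C
t=22: queue=[C,D,F,G] q_used=1 → run C
t=23: queue=[C,D,F,G] q_used=2 → run C
t=24: queue=[D,F,G,C] q_used=0 → run D
t=25: queue=[D,F,G,C] q_used=1 → run D
t=26: queue=[D,F,G,C] q_used=2 → run D
t=27: queue=[F,G,C] q_used=0 → run F
t=28: queue=[F,G,C] q_used=1 → run F
t=29: queue=[F,G,C] q_used=2 → run F
t=30: queue=[G,C,F] q_used=0 → run G
t=31: queue=[G,C,F] q_used=1 → run G
t=32: queue=[G,C,F] q_used=2 → run G
t=33: queue=[C,F] q_used=0 → run C
t=34: queue=[C,F] q_used=1 → run C
t=35: queue=[F] q_used=0 → run F
t=36: queue=[F] q_used=1 → run F
t=37: (idle)
t=38: (idle)
t=39: (idle)
t=40: (idle)
t=41: (idle)

completion order = A, H, E, D, G, C, F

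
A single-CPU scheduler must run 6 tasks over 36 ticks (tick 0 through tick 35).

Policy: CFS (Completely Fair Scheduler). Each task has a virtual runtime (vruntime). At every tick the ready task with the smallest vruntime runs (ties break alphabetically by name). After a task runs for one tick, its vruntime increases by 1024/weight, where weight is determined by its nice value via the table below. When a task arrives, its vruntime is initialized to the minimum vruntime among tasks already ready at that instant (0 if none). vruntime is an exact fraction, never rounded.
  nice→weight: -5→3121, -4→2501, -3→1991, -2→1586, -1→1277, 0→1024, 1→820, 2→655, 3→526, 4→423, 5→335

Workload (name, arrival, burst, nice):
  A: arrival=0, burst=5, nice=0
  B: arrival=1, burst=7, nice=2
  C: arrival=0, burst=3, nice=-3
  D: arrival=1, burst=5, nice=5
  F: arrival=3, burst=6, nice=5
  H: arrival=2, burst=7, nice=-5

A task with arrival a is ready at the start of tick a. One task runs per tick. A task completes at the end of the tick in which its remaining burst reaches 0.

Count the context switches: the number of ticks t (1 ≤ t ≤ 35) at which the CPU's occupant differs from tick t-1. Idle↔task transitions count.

context switches = 27

t=0: vr[A=0 C=0] → run A
t=1: vr[A=1 B=0 C=0 D=0] → run B
t=2: vr[A=1 B=1024/655 C=0 D=0 H=0] → run C
t=3: vr[A=1 B=1024/655 C=1024/1991 D=0 F=0 H=0] → run D
t=4: vr[A=1 B=1024/655 C=1024/1991 D=1024/335 F=0 H=0] → run F
t=5: vr[A=1 B=1024/655 C=1024/1991 D=1024/335 F=1024/335 H=0] → run H
t=6: vr[A=1 B=1024/655 C=1024/1991 D=1024/335 F=1024/335 H=1024/3121] → run H
t=7: vr[A=1 B=1024/655 C=1024/1991 D=1024/335 F=1024/335 H=2048/3121] → run C
t=8: vr[A=1 B=1024/655 C=2048/1991 D=1024/335 F=1024/335 H=2048/3121] → run H
t=9: vr[A=1 B=1024/655 C=2048/1991 D=1024/335 F=1024/335 H=3072/3121] → run H
t=10: vr[A=1 B=1024/655 C=2048/1991 D=1024/335 F=1024/335 H=4096/3121] → run A
t=11: vr[A=2 B=1024/655 C=2048/1991 D=1024/335 F=1024/335 H=4096/3121] → run C
t=12: vr[A=2 B=1024/655 D=1024/335 F=1024/335 H=4096/3121] → run H
t=13: vr[A=2 B=1024/655 D=1024/335 F=1024/335 H=5120/3121] → run B
t=14: vr[A=2 B=2048/655 D=1024/335 F=1024/335 H=5120/3121] → run H
t=15: vr[A=2 B=2048/655 D=1024/335 F=1024/335 H=6144/3121] → run H
t=16: vr[A=2 B=2048/655 D=1024/335 F=1024/335] → run A
t=17: vr[A=3 B=2048/655 D=1024/335 F=1024/335] → run A
t=18: vr[A=4 B=2048/655 D=1024/335 F=1024/335] → run D
t=19: vr[A=4 B=2048/655 D=2048/335 F=1024/335] → run F
t=20: vr[A=4 B=2048/655 D=2048/335 F=2048/335] → run B
t=21: vr[A=4 B=3072/655 D=2048/335 F=2048/335] → run A
t=22: vr[B=3072/655 D=2048/335 F=2048/335] → run B
t=23: vr[B=4096/655 D=2048/335 F=2048/335] → run D
t=24: vr[B=4096/655 D=3072/335 F=2048/335] → run F
t=25: vr[B=4096/655 D=3072/335 F=3072/335] → run B
t=26: vr[B=1024/131 D=3072/335 F=3072/335] → run B
t=27: vr[B=6144/655 D=3072/335 F=3072/335] → run D
t=28: vr[B=6144/655 D=4096/335 F=3072/335] → run F
t=29: vr[B=6144/655 D=4096/335 F=4096/335] → run B
t=30: vr[D=4096/335 F=4096/335] → run D
t=31: vr[F=4096/335] → run F
t=32: vr[F=1024/67] → run F
t=33: (idle)
t=34: (idle)
t=35: (idle)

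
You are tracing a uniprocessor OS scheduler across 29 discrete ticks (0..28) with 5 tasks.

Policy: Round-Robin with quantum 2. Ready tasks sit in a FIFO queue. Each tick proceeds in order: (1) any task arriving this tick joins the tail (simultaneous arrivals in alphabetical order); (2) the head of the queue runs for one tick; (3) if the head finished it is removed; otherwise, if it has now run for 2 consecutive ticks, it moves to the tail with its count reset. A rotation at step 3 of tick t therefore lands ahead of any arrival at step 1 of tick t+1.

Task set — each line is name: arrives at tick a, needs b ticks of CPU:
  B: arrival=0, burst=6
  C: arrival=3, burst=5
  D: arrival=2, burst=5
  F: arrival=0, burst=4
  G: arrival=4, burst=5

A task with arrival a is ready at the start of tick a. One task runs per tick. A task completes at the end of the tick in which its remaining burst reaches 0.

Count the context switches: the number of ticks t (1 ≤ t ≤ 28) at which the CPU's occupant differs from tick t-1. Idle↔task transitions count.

context switches = 14

t=0: queue=[B,F] q_used=0 → run B
t=1: queue=[B,F] q_used=1 → run B
t=2: queue=[F,B,D] q_used=0 → run F
t=3: queue=[F,B,D,C] q_used=1 → run F
t=4: queue=[B,D,C,F,G] q_used=0 → run B
t=5: queue=[B,D,C,F,G] q_used=1 → run B
t=6: queue=[D,C,F,G,B] q_used=0 → run D
t=7: queue=[D,C,F,G,B] q_used=1 → run D
t=8: queue=[C,F,G,B,D] q_used=0 → run C
t=9: queue=[C,F,G,B,D] q_used=1 → run C
t=10: queue=[F,G,B,D,C] q_used=0 → run F
t=11: queue=[F,G,B,D,C] q_used=1 → run F
t=12: queue=[G,B,D,C] q_used=0 → run G
t=13: queue=[G,B,D,C] q_used=1 → run G
t=14: queue=[B,D,C,G] q_used=0 → run B
t=15: queue=[B,D,C,G] q_used=1 → run B
t=16: queue=[D,C,G] q_used=0 → run D
t=17: queue=[D,C,G] q_used=1 → run D
t=18: queue=[C,G,D] q_used=0 → run C
t=19: queue=[C,G,D] q_used=1 → run C
t=20: queue=[G,D,C] q_used=0 → run G
t=21: queue=[G,D,C] q_used=1 → run G
t=22: queue=[D,C,G] q_used=0 → run D
t=23: queue=[C,G] q_used=0 → run C
t=24: queue=[G] q_used=0 → run G
t=25: (idle)
t=26: (idle)
t=27: (idle)
t=28: (idle)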